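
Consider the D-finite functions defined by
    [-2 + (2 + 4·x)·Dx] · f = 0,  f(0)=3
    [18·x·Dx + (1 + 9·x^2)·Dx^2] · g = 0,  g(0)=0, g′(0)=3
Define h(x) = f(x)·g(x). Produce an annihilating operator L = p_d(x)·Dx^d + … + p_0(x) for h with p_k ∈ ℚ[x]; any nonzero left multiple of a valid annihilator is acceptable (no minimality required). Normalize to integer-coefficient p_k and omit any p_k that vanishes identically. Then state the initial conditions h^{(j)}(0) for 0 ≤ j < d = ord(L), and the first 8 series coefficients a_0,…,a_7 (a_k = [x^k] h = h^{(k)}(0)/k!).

f: a_k = 3, 3, -3/2, 3/2, -15/8, 21/8, -63/16, 99/16, …
g: a_k = 0, 3, 0, -9, 0, 243/5, 0, -2187/7, …
f·g: L₀ = L_f ⊗_s L_g, ord ≤ 1·2.
L = (3 - 18·x - 9·x^2) + (-2 + 14·x + 54·x^2 + 36·x^3)·Dx + (1 + 4·x + 13·x^2 + 36·x^3 + 36·x^4)·Dx^2  (order 2).
h: a_k = 0, 9, 9, -63/2, -45/2, 6147/40, 5607/40, -562869/560, …
ICs: h(0) = 0, h′(0) = 9.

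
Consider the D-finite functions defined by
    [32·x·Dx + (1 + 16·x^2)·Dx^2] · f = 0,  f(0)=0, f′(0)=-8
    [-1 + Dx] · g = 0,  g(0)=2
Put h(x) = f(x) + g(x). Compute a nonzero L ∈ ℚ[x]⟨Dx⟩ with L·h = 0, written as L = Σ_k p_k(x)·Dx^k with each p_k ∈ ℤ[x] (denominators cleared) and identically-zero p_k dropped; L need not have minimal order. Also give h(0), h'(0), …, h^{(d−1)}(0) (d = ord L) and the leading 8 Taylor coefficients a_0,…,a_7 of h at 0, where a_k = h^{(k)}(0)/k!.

L = (32 - 32·x - 1536·x^2 - 512·x^3)·Dx + (-33 + 1504·x^2 - 256·x^4)·Dx^2 + (1 + 32·x + 32·x^2 + 512·x^3 + 256·x^4)·Dx^3  (order 3).
h: a_k = 2, -6, 1, 43, 1/12, -4915/12, 1/360, 11796481/2520, …
ICs: h(0) = 2, h′(0) = -6, h′′(0) = 2.

f: a_k = 0, -8, 0, 128/3, 0, -2048/5, 0, 32768/7, …
g: a_k = 2, 2, 1, 1/3, 1/12, 1/60, 1/360, 1/2520, …
h₀=f+g: left-lcm gives L₀, ord ≤ 3.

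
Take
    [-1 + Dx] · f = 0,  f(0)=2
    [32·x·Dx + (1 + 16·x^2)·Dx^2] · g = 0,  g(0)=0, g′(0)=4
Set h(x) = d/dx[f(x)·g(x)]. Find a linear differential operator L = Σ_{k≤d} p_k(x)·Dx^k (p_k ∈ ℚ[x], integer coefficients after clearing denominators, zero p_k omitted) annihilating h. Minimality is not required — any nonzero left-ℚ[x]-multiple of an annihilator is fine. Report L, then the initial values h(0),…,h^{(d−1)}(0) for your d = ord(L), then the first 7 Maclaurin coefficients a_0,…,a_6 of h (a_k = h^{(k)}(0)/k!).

f: a_k = 2, 2, 1, 1/3, 1/12, 1/60, 1/360, …
g: a_k = 0, 4, 0, -64/3, 0, 1024/5, 0, …
L₀ := L_f ⊗_s L_g (sym. prod.), ord ≤ 2.
Derive L from L₀ (diff closure).
L = (-31 - 64·x + 1568·x^2 - 1024·x^3 + 256·x^4) + (30 + 96·x - 1600·x^2 + 1536·x^3 - 512·x^4)·Dx + (1 - 32·x + 32·x^2 - 512·x^3 + 256·x^4)·Dx^2  (order 2).
h: a_k = 8, 16, -116, -496/3, 1943, 7246/3, -940403/30, …
ICs: h(0) = 8, h′(0) = 16.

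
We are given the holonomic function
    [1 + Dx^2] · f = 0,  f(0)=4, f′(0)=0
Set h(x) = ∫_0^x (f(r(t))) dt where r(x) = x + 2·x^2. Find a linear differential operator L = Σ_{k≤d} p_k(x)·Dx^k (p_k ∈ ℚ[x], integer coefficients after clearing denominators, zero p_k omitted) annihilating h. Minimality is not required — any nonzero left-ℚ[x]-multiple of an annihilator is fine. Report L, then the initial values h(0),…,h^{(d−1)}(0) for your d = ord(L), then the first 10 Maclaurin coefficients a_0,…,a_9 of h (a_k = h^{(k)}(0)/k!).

L = (1 + 12·x + 48·x^2 + 64·x^3)·Dx - 4·Dx^2 + (1 + 4·x)·Dx^3  (order 3).
h: a_k = 0, 4, 0, -2/3, -2, -47/30, 2/9, 719/1260, 79/120, 23521/90720, …
ICs: h(0) = 0, h′(0) = 4, h′′(0) = 0.

f: a_k = 4, 0, -2, 0, 1/6, 0, -1/180, 0, 1/10080, 0, …
L₀ from L_f via x↦r, Dx↦r'^{-1}Dx.
∫: right-multiply L₀ by Dx.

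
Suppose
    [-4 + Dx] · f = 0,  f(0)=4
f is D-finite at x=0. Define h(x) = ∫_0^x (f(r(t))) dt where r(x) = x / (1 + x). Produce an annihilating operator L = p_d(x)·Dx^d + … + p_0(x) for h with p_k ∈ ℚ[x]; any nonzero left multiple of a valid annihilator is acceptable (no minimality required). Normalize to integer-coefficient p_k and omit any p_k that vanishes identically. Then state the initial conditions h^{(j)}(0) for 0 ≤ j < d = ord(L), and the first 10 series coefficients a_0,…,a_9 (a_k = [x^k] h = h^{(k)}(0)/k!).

L = -4·Dx + (1 + 2·x + x^2)·Dx^2  (order 2).
h: a_k = 0, 4, 8, 16/3, -4/3, -16/15, 56/45, -176/315, -34/315, 1264/2835, …
ICs: h(0) = 0, h′(0) = 4.

f: a_k = 4, 16, 32, 128/3, 128/3, 512/15, 1024/45, 4096/315, 2048/315, 8192/2835, …
L₀ from L_f via x↦r, Dx↦r'^{-1}Dx.
Integrate: L := L₀·Dx.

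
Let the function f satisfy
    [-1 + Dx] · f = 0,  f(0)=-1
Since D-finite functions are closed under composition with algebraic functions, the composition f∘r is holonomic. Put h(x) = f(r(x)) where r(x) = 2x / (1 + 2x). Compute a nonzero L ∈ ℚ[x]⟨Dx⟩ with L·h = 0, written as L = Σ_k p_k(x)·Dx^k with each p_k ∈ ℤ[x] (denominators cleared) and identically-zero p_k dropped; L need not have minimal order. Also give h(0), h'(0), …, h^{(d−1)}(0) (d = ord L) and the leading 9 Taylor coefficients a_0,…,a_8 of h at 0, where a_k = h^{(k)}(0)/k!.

L = -2 + (1 + 4·x + 4·x^2)·Dx  (order 1).
h: a_k = -1, -2, 2, -4/3, -2/3, 76/15, -604/45, 8728/315, -15682/315, …
ICs: h(0) = -1.

f: a_k = -1, -1, -1/2, -1/6, -1/24, -1/120, -1/720, -1/5040, -1/40320, …
L₀ from L_f via x↦r, Dx↦r'^{-1}Dx.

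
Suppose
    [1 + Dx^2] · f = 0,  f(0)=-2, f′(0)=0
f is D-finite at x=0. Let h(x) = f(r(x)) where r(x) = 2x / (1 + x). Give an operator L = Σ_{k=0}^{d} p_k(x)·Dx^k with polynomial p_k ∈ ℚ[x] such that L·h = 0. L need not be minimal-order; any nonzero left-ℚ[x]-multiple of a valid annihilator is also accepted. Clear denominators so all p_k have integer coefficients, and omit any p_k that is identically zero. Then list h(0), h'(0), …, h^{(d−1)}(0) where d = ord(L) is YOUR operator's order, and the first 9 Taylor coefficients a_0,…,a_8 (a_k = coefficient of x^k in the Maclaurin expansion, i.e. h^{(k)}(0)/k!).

L = 4 + (2 + 6·x + 6·x^2 + 2·x^3)·Dx + (1 + 4·x + 6·x^2 + 4·x^3 + x^4)·Dx^2  (order 2).
h: a_k = -2, 0, 4, -8, 32/3, -32/3, 308/45, 8/5, -4708/315, …
ICs: h(0) = -2, h′(0) = 0.

f: a_k = -2, 0, 1, 0, -1/12, 0, 1/360, 0, -1/20160, …
L₀ from L_f via x↦r, Dx↦r'^{-1}Dx.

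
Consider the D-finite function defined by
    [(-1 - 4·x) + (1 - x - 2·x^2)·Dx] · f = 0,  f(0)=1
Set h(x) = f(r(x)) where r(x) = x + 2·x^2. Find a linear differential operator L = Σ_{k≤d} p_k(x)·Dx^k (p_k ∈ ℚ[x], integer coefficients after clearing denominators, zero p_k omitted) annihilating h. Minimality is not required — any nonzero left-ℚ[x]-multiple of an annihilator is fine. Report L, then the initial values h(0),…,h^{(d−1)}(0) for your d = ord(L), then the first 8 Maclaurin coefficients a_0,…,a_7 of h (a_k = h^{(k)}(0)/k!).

f: a_k = 1, 1, 3, 5, 11, 21, 43, 85, …
Change of var in L_f (x↦r) gives L₀.
L = (1 + 8·x + 24·x^2 + 32·x^3) + (-1 + x + 4·x^2 + 8·x^3 + 8·x^4)·Dx  (order 1).
h: a_k = 1, 1, 5, 17, 53, 169, 557, 1793, …
ICs: h(0) = 1.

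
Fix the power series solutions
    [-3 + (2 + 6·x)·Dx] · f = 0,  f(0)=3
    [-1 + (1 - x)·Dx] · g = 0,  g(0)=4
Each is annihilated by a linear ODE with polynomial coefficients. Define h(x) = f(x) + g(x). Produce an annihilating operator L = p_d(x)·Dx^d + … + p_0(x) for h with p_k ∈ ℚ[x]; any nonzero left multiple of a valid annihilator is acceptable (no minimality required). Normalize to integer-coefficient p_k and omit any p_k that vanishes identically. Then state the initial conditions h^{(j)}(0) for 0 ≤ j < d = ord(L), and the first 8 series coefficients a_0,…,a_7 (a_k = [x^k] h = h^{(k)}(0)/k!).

L = (21 + 27·x) + (-17 - 30·x - 81·x^2)·Dx + (-2 + 14·x + 42·x^2 - 54·x^3)·Dx^2  (order 2).
h: a_k = 7, 17/2, 5/8, 145/16, -703/128, 6127/256, -41831/1024, 224705/2048, …
ICs: h(0) = 7, h′(0) = 17/2.

f: a_k = 3, 9/2, -27/8, 81/16, -1215/128, 5103/256, -45927/1024, 216513/2048, …
g: a_k = 4, 4, 4, 4, 4, 4, 4, 4, …
Weyl lclm of L_f,L_g ⇒ L₀ (ord ≤ 2).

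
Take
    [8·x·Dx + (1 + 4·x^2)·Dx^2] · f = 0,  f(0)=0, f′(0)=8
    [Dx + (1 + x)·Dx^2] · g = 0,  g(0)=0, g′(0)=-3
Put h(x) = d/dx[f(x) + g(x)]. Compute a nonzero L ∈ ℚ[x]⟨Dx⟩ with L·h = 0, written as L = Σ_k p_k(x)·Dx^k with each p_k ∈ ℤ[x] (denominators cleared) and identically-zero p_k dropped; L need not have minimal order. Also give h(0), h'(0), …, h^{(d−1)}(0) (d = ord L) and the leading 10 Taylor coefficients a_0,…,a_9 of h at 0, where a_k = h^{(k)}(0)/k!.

L = (-8 - 24·x + 96·x^2 + 32·x^3) + (-10 - 16·x + 72·x^2 + 192·x^3 + 64·x^4)·Dx + (-1 + 7·x + 8·x^2 + 32·x^3 + 48·x^4 + 16·x^5)·Dx^2  (order 2).
h: a_k = 5, 3, -35, 3, 125, 3, -515, 3, 2045, 3, …
ICs: h(0) = 5, h′(0) = 3.

f: a_k = 0, 8, 0, -32/3, 0, 128/5, 0, -512/7, 0, 2048/9, …
g: a_k = 0, -3, 3/2, -1, 3/4, -3/5, 1/2, -3/7, 3/8, -1/3, …
Sum ⇒ L₀ = lclm(L_f,L_g) in ℚ(x)⟨Dx⟩.
Derive L from L₀ (diff closure).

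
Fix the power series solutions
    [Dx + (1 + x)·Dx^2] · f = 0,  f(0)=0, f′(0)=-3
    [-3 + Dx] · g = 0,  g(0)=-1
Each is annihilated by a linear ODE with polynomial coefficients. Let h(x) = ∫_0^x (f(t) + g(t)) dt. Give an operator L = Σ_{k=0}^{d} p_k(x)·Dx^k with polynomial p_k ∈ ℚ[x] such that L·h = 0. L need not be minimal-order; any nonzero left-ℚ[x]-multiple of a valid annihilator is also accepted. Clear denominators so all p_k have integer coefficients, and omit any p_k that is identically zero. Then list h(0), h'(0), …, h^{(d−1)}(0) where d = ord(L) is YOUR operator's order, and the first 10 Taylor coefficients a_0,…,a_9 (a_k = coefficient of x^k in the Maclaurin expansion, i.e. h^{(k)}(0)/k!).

L = (-15 - 9·x)·Dx^2 + (-7 - 18·x - 9·x^2)·Dx^3 + (4 + 7·x + 3·x^2)·Dx^4  (order 4).
h: a_k = 0, -1, -3, -1, -11/8, -21/40, -7/16, -41/560, -69/640, 317/13440, …
ICs: h(0) = 0, h′(0) = -1, h′′(0) = -6, h′′′(0) = -6.

f: a_k = 0, -3, 3/2, -1, 3/4, -3/5, 1/2, -3/7, 3/8, -1/3, …
g: a_k = -1, -3, -9/2, -9/2, -27/8, -81/40, -81/80, -243/560, -729/4480, -243/4480, …
Sum ⇒ L₀ = lclm(L_f,L_g) in ℚ(x)⟨Dx⟩.
h=∫h₀ ⇒ L = L₀·Dx.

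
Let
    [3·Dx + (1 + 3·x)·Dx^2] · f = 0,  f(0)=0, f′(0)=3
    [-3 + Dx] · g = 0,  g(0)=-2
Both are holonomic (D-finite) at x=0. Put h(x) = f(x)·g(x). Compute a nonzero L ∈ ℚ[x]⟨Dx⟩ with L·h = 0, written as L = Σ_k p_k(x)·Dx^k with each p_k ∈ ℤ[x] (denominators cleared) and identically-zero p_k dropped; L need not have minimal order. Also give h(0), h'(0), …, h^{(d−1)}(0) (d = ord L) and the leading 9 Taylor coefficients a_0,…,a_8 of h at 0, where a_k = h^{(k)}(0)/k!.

f: a_k = 0, 3, -9/2, 9, -81/4, 243/5, -243/2, 2187/7, -6561/8, …
g: a_k = -2, -6, -9, -9, -27/4, -81/20, -81/40, -243/280, -729/2240, …
f·g: L₀ = L_f ⊗_s L_g, ord ≤ 2·1.
L = 27·x + (-3 - 18·x)·Dx + (1 + 3·x)·Dx^2  (order 2).
h: a_k = 0, -6, -9, -18, 0, -729/20, 567/8, -5589/28, 21141/40, …
ICs: h(0) = 0, h′(0) = -6.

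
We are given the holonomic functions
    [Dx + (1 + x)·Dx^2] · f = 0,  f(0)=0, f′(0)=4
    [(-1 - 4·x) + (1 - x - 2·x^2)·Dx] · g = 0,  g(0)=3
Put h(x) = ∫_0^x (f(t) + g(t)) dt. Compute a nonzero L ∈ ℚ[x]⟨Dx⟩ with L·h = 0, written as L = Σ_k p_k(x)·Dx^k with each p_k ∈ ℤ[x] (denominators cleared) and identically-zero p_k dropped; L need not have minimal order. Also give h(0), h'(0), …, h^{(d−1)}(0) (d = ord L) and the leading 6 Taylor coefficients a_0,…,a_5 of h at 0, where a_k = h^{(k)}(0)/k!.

L = (-42 - 144·x - 144·x^2 - 96·x^3)·Dx^2 + (-28 - 172·x - 312·x^2 - 328·x^3 - 160·x^4)·Dx^3 + (7 + 14·x - 5·x^2 - 56·x^3 - 76·x^4 - 32·x^5)·Dx^4  (order 4).
h: a_k = 0, 3, 7/2, 7/3, 49/12, 32/5, …
ICs: h(0) = 0, h′(0) = 3, h′′(0) = 7, h′′′(0) = 14.

f: a_k = 0, 4, -2, 4/3, -1, 4/5, …
g: a_k = 3, 3, 9, 15, 33, 63, …
L₀ := lclm(L_f,L_g); ord L₀ ≤ 2+1.
h=∫₀ˣh₀: take L = L₀·Dx.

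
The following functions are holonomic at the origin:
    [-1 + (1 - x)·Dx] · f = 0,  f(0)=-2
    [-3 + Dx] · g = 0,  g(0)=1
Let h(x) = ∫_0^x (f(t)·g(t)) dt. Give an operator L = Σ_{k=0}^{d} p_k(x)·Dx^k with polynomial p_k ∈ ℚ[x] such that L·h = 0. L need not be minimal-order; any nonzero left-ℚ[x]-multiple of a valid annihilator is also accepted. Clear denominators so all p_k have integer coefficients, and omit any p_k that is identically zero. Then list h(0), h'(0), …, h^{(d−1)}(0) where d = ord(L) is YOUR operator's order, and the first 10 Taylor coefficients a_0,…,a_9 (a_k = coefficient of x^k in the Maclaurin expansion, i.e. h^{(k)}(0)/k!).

f: a_k = -2, -2, -2, -2, -2, -2, -2, -2, -2, -2, …
g: a_k = 1, 3, 9/2, 9/2, 27/8, 81/40, 81/80, 243/560, 729/4480, 243/4480, …
Product ⇒ symmetric product L₀, ord ≤ 1.
h=∫₀ˣh₀: take L = L₀·Dx.
L = (4 - 3·x)·Dx + (-1 + x)·Dx^2  (order 2).
h: a_k = 0, -2, -4, -17/3, -13/2, -131/20, -92/15, -1553/280, -5557/1120, -89641/20160, …
ICs: h(0) = 0, h′(0) = -2.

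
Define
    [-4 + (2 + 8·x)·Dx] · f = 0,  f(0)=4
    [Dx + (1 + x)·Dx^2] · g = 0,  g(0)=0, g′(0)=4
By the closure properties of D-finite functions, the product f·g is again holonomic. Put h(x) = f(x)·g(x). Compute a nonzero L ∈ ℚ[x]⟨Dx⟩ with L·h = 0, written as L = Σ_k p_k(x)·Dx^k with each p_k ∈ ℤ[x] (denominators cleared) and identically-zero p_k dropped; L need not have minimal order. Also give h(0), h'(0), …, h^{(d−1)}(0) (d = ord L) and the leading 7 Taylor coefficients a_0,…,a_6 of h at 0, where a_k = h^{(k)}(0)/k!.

L = (10 + 4·x) + (-3 - 12·x)·Dx + (1 + 9·x + 24·x^2 + 16·x^3)·Dx^2  (order 2).
h: a_k = 0, 16, 24, -128/3, 260/3, -3112/15, 8416/15, …
ICs: h(0) = 0, h′(0) = 16.

f: a_k = 4, 8, -8, 16, -40, 112, -336, …
g: a_k = 0, 4, -2, 4/3, -1, 4/5, -2/3, …
h₀=f·g: eliminate ⇒ L₀, order ≤ 1·2.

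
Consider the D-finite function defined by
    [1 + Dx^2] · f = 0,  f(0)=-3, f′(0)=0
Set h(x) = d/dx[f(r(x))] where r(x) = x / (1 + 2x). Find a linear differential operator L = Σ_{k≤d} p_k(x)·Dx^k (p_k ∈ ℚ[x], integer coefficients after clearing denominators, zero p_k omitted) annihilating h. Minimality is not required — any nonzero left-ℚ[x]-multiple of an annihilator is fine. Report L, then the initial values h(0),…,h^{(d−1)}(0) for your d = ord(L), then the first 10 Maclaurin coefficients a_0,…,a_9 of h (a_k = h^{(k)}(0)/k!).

L = (25 + 96·x + 96·x^2) + (12 + 72·x + 144·x^2 + 96·x^3)·Dx + (1 + 8·x + 24·x^2 + 32·x^3 + 16·x^4)·Dx^2  (order 2).
h: a_k = 0, 3, -18, 143/2, -235, 27601/40, -37527/20, 8095583/1680, -3310941/280, 3377674081/120960, …
ICs: h(0) = 0, h′(0) = 3.

f: a_k = -3, 0, 3/2, 0, -1/8, 0, 1/240, 0, -1/13440, 0, …
f∘r: x↦r, Dx↦Dx/r' in L_f ⇒ L₀.
Differentiate: ansatz ord ≤ ord L₀ ⇒ L.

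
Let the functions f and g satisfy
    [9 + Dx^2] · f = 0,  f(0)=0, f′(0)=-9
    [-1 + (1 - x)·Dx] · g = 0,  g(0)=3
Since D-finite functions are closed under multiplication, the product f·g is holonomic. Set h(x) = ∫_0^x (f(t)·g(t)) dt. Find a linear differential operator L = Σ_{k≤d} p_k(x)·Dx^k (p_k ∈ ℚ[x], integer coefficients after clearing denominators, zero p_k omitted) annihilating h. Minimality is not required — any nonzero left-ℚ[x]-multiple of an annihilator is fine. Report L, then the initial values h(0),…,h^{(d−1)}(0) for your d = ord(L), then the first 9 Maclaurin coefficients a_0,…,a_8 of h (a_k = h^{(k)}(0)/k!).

f: a_k = 0, -9, 0, 27/2, 0, -243/40, 0, 729/560, 0, …
g: a_k = 3, 3, 3, 3, 3, 3, 3, 3, 3, …
L₀ := L_f ⊗_s L_g (sym. prod.), ord ≤ 2.
h=∫₀ˣh₀: take L = L₀·Dx.
L = (-9 + 9·x)·Dx + 2·Dx^2 + (-1 + x)·Dx^3  (order 3).
h: a_k = 0, 0, -27/2, -9, 27/8, 27/10, -63/80, -27/40, -459/4480, …
ICs: h(0) = 0, h′(0) = 0, h′′(0) = -27.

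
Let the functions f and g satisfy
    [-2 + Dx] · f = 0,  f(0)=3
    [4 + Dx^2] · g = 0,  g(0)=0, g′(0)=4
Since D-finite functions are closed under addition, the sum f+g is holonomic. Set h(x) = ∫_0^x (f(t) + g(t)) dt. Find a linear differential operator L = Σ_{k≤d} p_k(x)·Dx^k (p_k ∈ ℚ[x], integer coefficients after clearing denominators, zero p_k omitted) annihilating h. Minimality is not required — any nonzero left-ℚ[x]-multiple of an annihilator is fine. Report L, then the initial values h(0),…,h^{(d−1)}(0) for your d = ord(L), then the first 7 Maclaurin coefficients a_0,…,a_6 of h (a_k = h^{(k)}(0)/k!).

L = -8·Dx + 4·Dx^2 - 2·Dx^3 + Dx^4  (order 4).
h: a_k = 0, 3, 5, 2, 1/3, 2/5, 2/9, …
ICs: h(0) = 0, h′(0) = 3, h′′(0) = 10, h′′′(0) = 12.

f: a_k = 3, 6, 6, 4, 2, 4/5, 4/15, …
g: a_k = 0, 4, 0, -8/3, 0, 8/15, 0, …
Weyl lclm of L_f,L_g ⇒ L₀ (ord ≤ 3).
h=∫₀ˣh₀: take L = L₀·Dx.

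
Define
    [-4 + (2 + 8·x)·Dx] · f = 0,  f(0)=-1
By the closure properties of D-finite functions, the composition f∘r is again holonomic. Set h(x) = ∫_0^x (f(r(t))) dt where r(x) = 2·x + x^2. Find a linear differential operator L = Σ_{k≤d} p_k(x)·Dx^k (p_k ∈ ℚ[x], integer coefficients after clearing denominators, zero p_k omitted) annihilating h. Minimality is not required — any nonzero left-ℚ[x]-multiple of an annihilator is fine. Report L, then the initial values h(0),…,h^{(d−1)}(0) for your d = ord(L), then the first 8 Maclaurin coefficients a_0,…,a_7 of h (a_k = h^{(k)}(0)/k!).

L = (-4 - 4·x)·Dx + (1 + 8·x + 4·x^2)·Dx^2  (order 2).
h: a_k = 0, -1, -2, 2, -6, 114/5, -100, 3372/7, …
ICs: h(0) = 0, h′(0) = -1.

f: a_k = -1, -2, 2, -4, 10, -28, 84, -264, …
h₀=f(r): pull back L_f along r ⇒ L₀.
Integrate: L := L₀·Dx.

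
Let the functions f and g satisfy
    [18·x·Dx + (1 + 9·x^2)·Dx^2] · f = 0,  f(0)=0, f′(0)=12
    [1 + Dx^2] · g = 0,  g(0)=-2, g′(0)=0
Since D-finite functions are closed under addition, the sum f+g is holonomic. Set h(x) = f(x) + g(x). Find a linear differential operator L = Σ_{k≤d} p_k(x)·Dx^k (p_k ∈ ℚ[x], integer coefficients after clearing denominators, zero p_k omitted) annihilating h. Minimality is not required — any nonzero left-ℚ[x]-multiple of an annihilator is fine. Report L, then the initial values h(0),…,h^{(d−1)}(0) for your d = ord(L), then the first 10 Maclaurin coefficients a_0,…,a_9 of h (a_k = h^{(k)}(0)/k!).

L = (-1926·x + 17820·x^3 + 1458·x^5)·Dx + (-17 + 351·x^2 + 4617·x^4 + 729·x^6)·Dx^2 + (-1926·x + 17820·x^3 + 1458·x^5)·Dx^3 + (-17 + 351·x^2 + 4617·x^4 + 729·x^6)·Dx^4  (order 4).
h: a_k = -2, 12, 1, -36, -1/12, 972/5, 1/360, -8748/7, -1/20160, 8748, …
ICs: h(0) = -2, h′(0) = 12, h′′(0) = 2, h′′′(0) = -216.

f: a_k = 0, 12, 0, -36, 0, 972/5, 0, -8748/7, 0, 8748, …
g: a_k = -2, 0, 1, 0, -1/12, 0, 1/360, 0, -1/20160, 0, …
Weyl lclm of L_f,L_g ⇒ L₀ (ord ≤ 4).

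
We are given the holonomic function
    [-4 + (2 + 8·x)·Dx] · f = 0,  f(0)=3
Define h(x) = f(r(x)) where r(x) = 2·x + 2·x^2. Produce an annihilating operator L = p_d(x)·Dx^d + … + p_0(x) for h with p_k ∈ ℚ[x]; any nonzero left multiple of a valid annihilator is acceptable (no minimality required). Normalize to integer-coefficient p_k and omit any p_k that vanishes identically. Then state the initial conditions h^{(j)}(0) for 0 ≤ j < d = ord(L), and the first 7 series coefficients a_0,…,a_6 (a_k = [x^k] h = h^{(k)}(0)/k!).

f: a_k = 3, 6, -6, 12, -30, 84, -252, …
f∘r: x↦r, Dx↦Dx/r' in L_f ⇒ L₀.
L = (-4 - 8·x) + (1 + 8·x + 8·x^2)·Dx  (order 1).
h: a_k = 3, 12, -12, 48, -216, 1056, -5472, …
ICs: h(0) = 3.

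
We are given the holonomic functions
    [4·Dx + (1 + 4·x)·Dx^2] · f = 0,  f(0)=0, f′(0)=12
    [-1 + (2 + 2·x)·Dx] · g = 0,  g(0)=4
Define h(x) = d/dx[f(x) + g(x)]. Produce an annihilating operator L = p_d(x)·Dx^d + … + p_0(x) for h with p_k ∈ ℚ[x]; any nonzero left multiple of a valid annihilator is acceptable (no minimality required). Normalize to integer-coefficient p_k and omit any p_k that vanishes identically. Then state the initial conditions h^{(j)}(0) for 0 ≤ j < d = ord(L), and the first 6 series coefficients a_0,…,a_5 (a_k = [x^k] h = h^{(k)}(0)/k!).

f: a_k = 0, 12, -24, 64, -192, 3072/5, …
g: a_k = 4, 2, -1/2, 1/4, -5/32, 7/64, …
f+g: L₀ = lclm(L_f,L_g), ord ≤ 2+1.
Differentiate: ansatz ord ≤ ord L₀ ⇒ L.
L = (52 + 16·x) + (125 + 232·x + 80·x^2)·Dx + (14 + 78·x + 96·x^2 + 32·x^3)·Dx^2  (order 2).
h: a_k = 14, -49, 771/4, -6149/8, 196643/64, -1572927/128, …
ICs: h(0) = 14, h′(0) = -49.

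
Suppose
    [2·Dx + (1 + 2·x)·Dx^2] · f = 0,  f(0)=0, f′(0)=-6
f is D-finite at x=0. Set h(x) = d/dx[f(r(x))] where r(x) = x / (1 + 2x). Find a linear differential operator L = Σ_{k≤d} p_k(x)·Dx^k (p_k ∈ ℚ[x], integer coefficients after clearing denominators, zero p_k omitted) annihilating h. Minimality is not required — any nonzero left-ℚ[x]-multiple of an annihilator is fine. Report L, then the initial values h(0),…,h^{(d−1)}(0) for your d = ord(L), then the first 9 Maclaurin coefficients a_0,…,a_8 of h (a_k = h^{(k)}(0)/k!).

L = (6 + 16·x) + (1 + 6·x + 8·x^2)·Dx  (order 1).
h: a_k = -6, 36, -168, 720, -2976, 12096, -48768, 195840, -784896, …
ICs: h(0) = -6.

f: a_k = 0, -6, 6, -8, 12, -96/5, 32, -384/7, 96, …
Substitute x→r, Dx→(1/r')Dx; clear ⇒ L₀.
Derive L from L₀ (diff closure).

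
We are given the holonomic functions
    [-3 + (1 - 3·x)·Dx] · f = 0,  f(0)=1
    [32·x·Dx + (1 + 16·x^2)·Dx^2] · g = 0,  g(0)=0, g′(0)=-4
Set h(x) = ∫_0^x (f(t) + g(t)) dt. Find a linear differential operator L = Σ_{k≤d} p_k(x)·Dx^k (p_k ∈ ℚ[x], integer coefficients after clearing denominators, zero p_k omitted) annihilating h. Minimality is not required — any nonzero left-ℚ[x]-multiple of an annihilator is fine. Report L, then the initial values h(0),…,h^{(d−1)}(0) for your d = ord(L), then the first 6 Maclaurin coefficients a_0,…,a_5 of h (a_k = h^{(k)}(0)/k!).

L = (-96 + 1152·x + 4608·x^2)·Dx^2 + (43 - 96·x + 240·x^2 + 4608·x^3)·Dx^3 + (-3 - 7·x - 112·x^3 + 768·x^4)·Dx^4  (order 4).
h: a_k = 0, 1, -1/2, 3, 145/12, 81/5, …
ICs: h(0) = 0, h′(0) = 1, h′′(0) = -1, h′′′(0) = 18.

f: a_k = 1, 3, 9, 27, 81, 243, …
g: a_k = 0, -4, 0, 64/3, 0, -1024/5, …
h₀=f+g: left-lcm gives L₀, ord ≤ 3.
∫: right-multiply L₀ by Dx.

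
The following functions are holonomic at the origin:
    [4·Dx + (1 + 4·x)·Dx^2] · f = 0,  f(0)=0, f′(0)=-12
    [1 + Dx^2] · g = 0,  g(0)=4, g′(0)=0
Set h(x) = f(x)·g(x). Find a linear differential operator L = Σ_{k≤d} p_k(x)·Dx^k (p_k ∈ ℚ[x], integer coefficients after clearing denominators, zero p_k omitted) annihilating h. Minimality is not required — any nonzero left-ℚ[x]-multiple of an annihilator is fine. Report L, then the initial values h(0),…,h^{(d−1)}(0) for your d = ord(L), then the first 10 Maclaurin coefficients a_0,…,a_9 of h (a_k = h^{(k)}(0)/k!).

L = (-147 - 144·x - 224·x^2 + 256·x^3 + 256·x^4) + (-56 - 160·x + 384·x^2 + 512·x^3)·Dx + (-150 - 160·x - 192·x^2 + 512·x^3 + 512·x^4)·Dx^2 + (-56 - 160·x + 384·x^2 + 512·x^3)·Dx^3 + (-3 - 16·x + 32·x^2 + 256·x^3 + 256·x^4)·Dx^4  (order 4).
h: a_k = 0, -48, 96, -232, 720, -11658/5, 7812, -940403/35, 1413598/15, -169134311/504, …
ICs: h(0) = 0, h′(0) = -48, h′′(0) = 192, h′′′(0) = -1392.

f: a_k = 0, -12, 24, -64, 192, -3072/5, 2048, -49152/7, 24576, -262144/3, …
g: a_k = 4, 0, -2, 0, 1/6, 0, -1/180, 0, 1/10080, 0, …
L₀ := L_f ⊗_s L_g (sym. prod.), ord ≤ 4.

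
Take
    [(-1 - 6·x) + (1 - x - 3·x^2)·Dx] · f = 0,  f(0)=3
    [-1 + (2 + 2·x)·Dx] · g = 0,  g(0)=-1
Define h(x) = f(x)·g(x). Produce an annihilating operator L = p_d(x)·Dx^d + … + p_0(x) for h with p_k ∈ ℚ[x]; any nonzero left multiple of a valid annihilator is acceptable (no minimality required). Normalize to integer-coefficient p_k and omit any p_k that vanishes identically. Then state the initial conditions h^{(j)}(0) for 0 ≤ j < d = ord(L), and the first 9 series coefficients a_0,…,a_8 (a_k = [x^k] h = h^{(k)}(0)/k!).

L = (3 + 13·x + 9·x^2) + (-2 + 8·x^2 + 6·x^3)·Dx  (order 1).
h: a_k = -3, -9/2, -105/8, -429/16, -8457/128, -37527/256, -353013/1024, -1606773/2048, -59596329/32768, …
ICs: h(0) = -3.

f: a_k = 3, 3, 12, 21, 57, 120, 291, 651, 1524, …
g: a_k = -1, -1/2, 1/8, -1/16, 5/128, -7/256, 21/1024, -33/2048, 429/32768, …
h₀=f·g: eliminate ⇒ L₀, order ≤ 1·1.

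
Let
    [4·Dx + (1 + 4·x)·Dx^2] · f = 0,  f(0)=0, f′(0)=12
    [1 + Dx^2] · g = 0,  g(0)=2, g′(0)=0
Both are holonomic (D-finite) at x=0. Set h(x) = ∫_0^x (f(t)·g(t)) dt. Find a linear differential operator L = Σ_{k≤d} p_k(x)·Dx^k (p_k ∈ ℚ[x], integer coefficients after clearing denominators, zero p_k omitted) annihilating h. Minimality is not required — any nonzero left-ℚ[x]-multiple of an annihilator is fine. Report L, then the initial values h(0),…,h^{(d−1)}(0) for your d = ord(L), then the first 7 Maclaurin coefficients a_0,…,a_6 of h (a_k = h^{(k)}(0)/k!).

f: a_k = 0, 12, -24, 64, -192, 3072/5, -2048, …
g: a_k = 2, 0, -1, 0, 1/12, 0, -1/360, …
L₀ := L_f ⊗_s L_g (sym. prod.), ord ≤ 4.
Integrate: L := L₀·Dx.
L = (-147 - 144·x - 224·x^2 + 256·x^3 + 256·x^4)·Dx + (-56 - 160·x + 384·x^2 + 512·x^3)·Dx^2 + (-150 - 160·x - 192·x^2 + 512·x^3 + 512·x^4)·Dx^3 + (-56 - 160·x + 384·x^2 + 512·x^3)·Dx^4 + (-3 - 16·x + 32·x^2 + 256·x^3 + 256·x^4)·Dx^5  (order 5).
h: a_k = 0, 0, 12, -16, 29, -72, 1943/10, …
ICs: h(0) = 0, h′(0) = 0, h′′(0) = 24, h′′′(0) = -96, h′′′′(0) = 696.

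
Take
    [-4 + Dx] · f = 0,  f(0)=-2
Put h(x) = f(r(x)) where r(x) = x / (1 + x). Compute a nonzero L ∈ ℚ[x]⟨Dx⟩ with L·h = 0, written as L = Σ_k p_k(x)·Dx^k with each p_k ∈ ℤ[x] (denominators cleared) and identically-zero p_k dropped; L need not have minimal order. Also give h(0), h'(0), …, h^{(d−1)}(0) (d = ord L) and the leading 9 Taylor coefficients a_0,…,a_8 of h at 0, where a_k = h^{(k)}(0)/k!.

L = -4 + (1 + 2·x + x^2)·Dx  (order 1).
h: a_k = -2, -8, -8, 8/3, 8/3, -56/15, 88/45, 136/315, -632/315, …
ICs: h(0) = -2.

f: a_k = -2, -8, -16, -64/3, -64/3, -256/15, -512/45, -2048/315, -1024/315, …
Substitute x→r, Dx→(1/r')Dx; clear ⇒ L₀.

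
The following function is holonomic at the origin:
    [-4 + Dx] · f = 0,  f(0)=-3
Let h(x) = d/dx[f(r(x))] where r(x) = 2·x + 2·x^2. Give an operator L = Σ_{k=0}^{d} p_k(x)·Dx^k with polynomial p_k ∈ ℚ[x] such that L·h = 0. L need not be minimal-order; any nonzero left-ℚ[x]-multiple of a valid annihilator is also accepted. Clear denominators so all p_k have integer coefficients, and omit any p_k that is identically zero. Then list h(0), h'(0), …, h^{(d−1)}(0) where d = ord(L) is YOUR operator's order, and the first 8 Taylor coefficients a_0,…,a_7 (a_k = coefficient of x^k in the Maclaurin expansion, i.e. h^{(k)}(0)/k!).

f: a_k = -3, -12, -24, -32, -32, -128/5, -256/15, -1024/105, …
Substitute x→r, Dx→(1/r')Dx; clear ⇒ L₀.
Differentiate: ansatz ord ≤ ord L₀ ⇒ L.
L = (10 + 32·x + 32·x^2) + (-1 - 2·x)·Dx  (order 1).
h: a_k = -24, -240, -1344, -5504, -18176, -255488/5, -378880/3, -29462528/105, …
ICs: h(0) = -24.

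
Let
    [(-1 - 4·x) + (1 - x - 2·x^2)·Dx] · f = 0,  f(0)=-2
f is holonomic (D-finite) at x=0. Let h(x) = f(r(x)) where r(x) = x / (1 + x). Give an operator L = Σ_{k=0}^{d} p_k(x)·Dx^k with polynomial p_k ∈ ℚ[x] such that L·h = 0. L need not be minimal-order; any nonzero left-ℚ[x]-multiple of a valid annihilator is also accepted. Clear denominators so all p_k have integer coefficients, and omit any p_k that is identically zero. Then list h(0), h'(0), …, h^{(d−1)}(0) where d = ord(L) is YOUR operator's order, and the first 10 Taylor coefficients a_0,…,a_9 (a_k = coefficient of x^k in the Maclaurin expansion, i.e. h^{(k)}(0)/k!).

f: a_k = -2, -2, -6, -10, -22, -42, -86, -170, -342, -682, …
L₀ from L_f via x↦r, Dx↦r'^{-1}Dx.
L = (1 + 5·x) + (-1 - 2·x + x^2 + 2·x^3)·Dx  (order 1).
h: a_k = -2, -2, -4, 0, -8, 8, -24, 40, -88, 168, …
ICs: h(0) = -2.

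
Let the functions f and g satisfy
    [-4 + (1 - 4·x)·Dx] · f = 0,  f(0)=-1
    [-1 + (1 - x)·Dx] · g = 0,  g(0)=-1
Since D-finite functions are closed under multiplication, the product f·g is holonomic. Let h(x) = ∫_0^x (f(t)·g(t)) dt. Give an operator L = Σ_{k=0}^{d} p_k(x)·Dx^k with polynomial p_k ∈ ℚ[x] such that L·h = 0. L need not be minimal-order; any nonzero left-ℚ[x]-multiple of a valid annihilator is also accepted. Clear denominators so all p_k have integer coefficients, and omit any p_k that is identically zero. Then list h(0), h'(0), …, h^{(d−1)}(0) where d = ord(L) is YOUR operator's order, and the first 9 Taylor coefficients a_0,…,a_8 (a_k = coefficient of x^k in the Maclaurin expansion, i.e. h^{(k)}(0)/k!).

L = (-5 + 8·x)·Dx + (1 - 5·x + 4·x^2)·Dx^2  (order 2).
h: a_k = 0, 1, 5/2, 7, 85/4, 341/5, 455/2, 5461/7, 21845/8, …
ICs: h(0) = 0, h′(0) = 1.

f: a_k = -1, -4, -16, -64, -256, -1024, -4096, -16384, -65536, …
g: a_k = -1, -1, -1, -1, -1, -1, -1, -1, -1, …
Product ⇒ symmetric product L₀, ord ≤ 1.
h=∫₀ˣh₀: take L = L₀·Dx.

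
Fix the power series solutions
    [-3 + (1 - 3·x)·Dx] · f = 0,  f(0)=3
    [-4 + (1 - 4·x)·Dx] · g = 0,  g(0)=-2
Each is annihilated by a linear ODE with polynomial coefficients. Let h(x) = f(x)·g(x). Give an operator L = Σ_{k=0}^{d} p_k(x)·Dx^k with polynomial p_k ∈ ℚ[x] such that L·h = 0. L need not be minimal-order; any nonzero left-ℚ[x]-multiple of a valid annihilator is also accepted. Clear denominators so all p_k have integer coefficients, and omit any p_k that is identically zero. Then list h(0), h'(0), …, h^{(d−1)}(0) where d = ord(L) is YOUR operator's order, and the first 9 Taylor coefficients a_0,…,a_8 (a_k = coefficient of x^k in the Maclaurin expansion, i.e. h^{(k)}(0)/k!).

f: a_k = 3, 9, 27, 81, 243, 729, 2187, 6561, 19683, …
g: a_k = -2, -8, -32, -128, -512, -2048, -8192, -32768, -131072, …
f·g: L₀ = L_f ⊗_s L_g, ord ≤ 1·1.
L = (-7 + 24·x) + (1 - 7·x + 12·x^2)·Dx  (order 1).
h: a_k = -6, -42, -222, -1050, -4686, -20202, -85182, -353850, -1454766, …
ICs: h(0) = -6.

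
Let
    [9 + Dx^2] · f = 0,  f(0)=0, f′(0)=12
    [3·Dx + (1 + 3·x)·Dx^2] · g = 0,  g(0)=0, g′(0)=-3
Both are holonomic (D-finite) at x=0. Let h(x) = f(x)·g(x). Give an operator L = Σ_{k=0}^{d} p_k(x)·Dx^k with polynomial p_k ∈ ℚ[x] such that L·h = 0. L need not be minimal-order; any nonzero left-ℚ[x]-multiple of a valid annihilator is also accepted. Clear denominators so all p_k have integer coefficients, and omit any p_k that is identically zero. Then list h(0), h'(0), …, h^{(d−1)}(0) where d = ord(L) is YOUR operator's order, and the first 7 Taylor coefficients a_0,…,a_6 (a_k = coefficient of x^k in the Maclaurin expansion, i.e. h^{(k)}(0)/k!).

L = (-81 + 486·x + 4617·x^2 + 11664·x^3 + 8748·x^4) + (36 + 540·x + 1944·x^2 + 1944·x^3)·Dx + (180·x + 1134·x^2 + 2592·x^3 + 1944·x^4)·Dx^2 + (4 + 60·x + 216·x^2 + 216·x^3)·Dx^3 + (1 + 14·x + 69·x^2 + 144·x^3 + 108·x^4)·Dx^4  (order 4).
h: a_k = 0, 0, -36, 54, -54, 162, -891/2, …
ICs: h(0) = 0, h′(0) = 0, h′′(0) = -72, h′′′(0) = 324.

f: a_k = 0, 12, 0, -18, 0, 81/10, 0, …
g: a_k = 0, -3, 9/2, -9, 81/4, -243/5, 243/2, …
Product ⇒ symmetric product L₀, ord ≤ 4.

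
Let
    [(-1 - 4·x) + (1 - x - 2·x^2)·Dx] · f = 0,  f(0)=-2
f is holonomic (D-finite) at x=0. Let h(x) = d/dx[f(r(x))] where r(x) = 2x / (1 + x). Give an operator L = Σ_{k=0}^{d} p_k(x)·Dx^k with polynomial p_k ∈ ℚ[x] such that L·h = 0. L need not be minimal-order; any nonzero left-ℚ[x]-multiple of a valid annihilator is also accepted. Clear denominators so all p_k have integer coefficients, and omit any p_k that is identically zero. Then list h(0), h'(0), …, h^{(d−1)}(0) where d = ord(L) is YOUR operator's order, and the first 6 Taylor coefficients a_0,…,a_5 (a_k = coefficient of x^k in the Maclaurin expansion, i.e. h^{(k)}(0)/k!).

f: a_k = -2, -2, -6, -10, -22, -42, …
L₀ from L_f via x↦r, Dx↦r'^{-1}Dx.
Differentiate: ansatz ord ≤ ord L₀ ⇒ L.
L = (10 + 54·x + 270·x^2 + 162·x^3) + (-1 - 10·x + 90·x^3 + 81·x^4)·Dx  (order 1).
h: a_k = -4, -40, -108, -720, -1620, -9720, …
ICs: h(0) = -4.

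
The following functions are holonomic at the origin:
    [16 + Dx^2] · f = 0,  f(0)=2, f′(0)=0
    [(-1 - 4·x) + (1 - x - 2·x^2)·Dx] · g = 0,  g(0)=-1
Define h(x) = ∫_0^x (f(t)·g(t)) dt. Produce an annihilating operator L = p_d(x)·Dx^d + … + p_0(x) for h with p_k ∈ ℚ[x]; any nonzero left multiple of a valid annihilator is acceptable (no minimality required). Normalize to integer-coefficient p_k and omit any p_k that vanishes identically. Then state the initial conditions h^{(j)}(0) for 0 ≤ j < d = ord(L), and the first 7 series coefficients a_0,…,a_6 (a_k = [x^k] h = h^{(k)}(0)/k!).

L = (-12 + 16·x + 32·x^2)·Dx + (2 + 8·x)·Dx^2 + (-1 + x + 2·x^2)·Dx^3  (order 3).
h: a_k = 0, -2, -1, 10/3, 3/2, 14/15, 25/9, …
ICs: h(0) = 0, h′(0) = -2, h′′(0) = -2.

f: a_k = 2, 0, -16, 0, 64/3, 0, -512/45, …
g: a_k = -1, -1, -3, -5, -11, -21, -43, …
Product ⇒ symmetric product L₀, ord ≤ 2.
h=∫h₀ ⇒ L = L₀·Dx.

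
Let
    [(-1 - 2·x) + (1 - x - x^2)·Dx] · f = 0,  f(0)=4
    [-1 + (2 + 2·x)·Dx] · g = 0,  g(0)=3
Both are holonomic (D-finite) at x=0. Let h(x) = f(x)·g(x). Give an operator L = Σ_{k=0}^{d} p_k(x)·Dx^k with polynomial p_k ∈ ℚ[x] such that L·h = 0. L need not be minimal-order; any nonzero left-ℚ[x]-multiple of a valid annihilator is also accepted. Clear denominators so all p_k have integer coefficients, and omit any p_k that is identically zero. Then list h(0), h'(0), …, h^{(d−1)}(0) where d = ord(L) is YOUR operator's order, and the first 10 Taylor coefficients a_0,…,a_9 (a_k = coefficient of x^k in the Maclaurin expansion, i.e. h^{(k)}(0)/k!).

L = (3 + 5·x + 3·x^2) + (-2 + 4·x^2 + 2·x^3)·Dx  (order 1).
h: a_k = 12, 18, 57/2, 189/4, 2409/32, 7863/64, 50661/256, 164325/512, 4249065/8192, 13758675/16384, …
ICs: h(0) = 12.

f: a_k = 4, 4, 8, 12, 20, 32, 52, 84, 136, 220, …
g: a_k = 3, 3/2, -3/8, 3/16, -15/128, 21/256, -63/1024, 99/2048, -1287/32768, 2145/65536, …
L₀ := L_f ⊗_s L_g (sym. prod.), ord ≤ 1.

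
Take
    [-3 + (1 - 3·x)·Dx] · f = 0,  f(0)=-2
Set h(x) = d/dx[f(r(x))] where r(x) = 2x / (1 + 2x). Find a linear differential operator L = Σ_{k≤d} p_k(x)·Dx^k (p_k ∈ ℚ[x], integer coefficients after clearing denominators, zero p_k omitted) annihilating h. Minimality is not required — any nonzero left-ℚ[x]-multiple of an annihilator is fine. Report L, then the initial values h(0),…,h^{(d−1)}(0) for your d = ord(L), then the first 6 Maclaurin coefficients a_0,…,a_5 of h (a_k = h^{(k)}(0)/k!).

L = 8 + (-1 + 4·x)·Dx  (order 1).
h: a_k = -12, -96, -576, -3072, -15360, -73728, …
ICs: h(0) = -12.

f: a_k = -2, -6, -18, -54, -162, -486, …
Substitute x→r, Dx→(1/r')Dx; clear ⇒ L₀.
Derive L from L₀ (diff closure).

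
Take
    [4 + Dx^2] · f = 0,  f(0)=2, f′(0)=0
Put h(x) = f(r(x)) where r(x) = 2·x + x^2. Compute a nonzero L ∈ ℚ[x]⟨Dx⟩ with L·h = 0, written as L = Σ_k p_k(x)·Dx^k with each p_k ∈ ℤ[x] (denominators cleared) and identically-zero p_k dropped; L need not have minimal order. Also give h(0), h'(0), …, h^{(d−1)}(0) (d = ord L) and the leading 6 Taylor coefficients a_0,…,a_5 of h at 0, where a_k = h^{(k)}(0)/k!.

f: a_k = 2, 0, -4, 0, 4/3, 0, …
h₀=f(r): pull back L_f along r ⇒ L₀.
L = (16 + 48·x + 48·x^2 + 16·x^3) - Dx + (1 + x)·Dx^2  (order 2).
h: a_k = 2, 0, -16, -16, 52/3, 128/3, …
ICs: h(0) = 2, h′(0) = 0.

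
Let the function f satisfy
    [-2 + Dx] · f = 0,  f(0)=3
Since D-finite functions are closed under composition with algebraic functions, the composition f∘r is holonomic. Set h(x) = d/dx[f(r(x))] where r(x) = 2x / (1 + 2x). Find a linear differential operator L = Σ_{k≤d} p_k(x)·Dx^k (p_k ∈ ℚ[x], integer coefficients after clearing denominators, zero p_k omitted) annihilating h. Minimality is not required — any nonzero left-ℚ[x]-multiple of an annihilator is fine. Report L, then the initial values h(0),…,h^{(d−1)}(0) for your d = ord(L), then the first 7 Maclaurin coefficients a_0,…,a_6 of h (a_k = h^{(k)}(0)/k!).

f: a_k = 3, 6, 6, 4, 2, 4/5, 4/15, …
L₀ from L_f via x↦r, Dx↦r'^{-1}Dx.
h=h₀': d/dx-closure on L₀ ⇒ L.
L = -8·x + (-1 - 4·x - 4·x^2)·Dx  (order 1).
h: a_k = 12, 0, -48, 128, -192, 512/5, 1280/3, …
ICs: h(0) = 12.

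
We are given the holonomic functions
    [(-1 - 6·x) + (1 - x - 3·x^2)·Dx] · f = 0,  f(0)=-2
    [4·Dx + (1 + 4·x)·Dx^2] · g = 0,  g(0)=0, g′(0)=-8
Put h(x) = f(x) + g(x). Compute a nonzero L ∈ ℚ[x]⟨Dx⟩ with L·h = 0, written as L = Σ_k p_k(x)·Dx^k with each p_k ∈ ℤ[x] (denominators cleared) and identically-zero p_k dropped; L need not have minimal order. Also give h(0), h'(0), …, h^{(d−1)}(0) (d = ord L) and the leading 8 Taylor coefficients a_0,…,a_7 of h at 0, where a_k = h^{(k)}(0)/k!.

L = (212 + 1072·x + 3144·x^2 + 2160·x^3 + 2592·x^4)·Dx + (5 + 248·x + 1922·x^2 + 4308·x^3 + 4464·x^4 + 4320·x^5)·Dx^2 + (-6 - 53·x - 108·x^2 + 110·x^3 + 519·x^4 + 1044·x^5 + 864·x^6)·Dx^3  (order 3).
h: a_k = -2, -10, 8, -170/3, 90, -2448/5, 3514/3, -35806/7, …
ICs: h(0) = -2, h′(0) = -10, h′′(0) = 16.

f: a_k = -2, -2, -8, -14, -38, -80, -194, -434, …
g: a_k = 0, -8, 16, -128/3, 128, -2048/5, 4096/3, -32768/7, …
h₀=f+g: left-lcm gives L₀, ord ≤ 3.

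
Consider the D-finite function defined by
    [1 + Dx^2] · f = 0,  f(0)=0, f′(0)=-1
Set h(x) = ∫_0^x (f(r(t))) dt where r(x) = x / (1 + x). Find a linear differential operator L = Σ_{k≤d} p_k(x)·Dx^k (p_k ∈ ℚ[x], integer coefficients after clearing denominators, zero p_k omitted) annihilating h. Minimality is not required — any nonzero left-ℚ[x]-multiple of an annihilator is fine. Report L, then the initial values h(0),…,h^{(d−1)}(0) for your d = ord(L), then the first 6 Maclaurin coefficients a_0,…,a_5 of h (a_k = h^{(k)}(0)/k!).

f: a_k = 0, -1, 0, 1/6, 0, -1/120, …
f∘r: x↦r, Dx↦Dx/r' in L_f ⇒ L₀.
∫: right-multiply L₀ by Dx.
L = Dx + (2 + 6·x + 6·x^2 + 2·x^3)·Dx^2 + (1 + 4·x + 6·x^2 + 4·x^3 + x^4)·Dx^3  (order 3).
h: a_k = 0, 0, -1/2, 1/3, -5/24, 1/10, …
ICs: h(0) = 0, h′(0) = 0, h′′(0) = -1.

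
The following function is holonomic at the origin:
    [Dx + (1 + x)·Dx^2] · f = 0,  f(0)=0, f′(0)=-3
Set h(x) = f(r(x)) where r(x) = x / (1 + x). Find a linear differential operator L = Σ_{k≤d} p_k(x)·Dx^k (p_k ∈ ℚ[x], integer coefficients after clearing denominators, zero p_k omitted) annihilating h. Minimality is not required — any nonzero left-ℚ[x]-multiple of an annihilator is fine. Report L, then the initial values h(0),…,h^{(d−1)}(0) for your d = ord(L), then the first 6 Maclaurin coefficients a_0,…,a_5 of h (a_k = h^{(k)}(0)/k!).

L = (3 + 4·x)·Dx + (1 + 3·x + 2·x^2)·Dx^2  (order 2).
h: a_k = 0, -3, 9/2, -7, 45/4, -93/5, …
ICs: h(0) = 0, h′(0) = -3.

f: a_k = 0, -3, 3/2, -1, 3/4, -3/5, …
Change of var in L_f (x↦r) gives L₀.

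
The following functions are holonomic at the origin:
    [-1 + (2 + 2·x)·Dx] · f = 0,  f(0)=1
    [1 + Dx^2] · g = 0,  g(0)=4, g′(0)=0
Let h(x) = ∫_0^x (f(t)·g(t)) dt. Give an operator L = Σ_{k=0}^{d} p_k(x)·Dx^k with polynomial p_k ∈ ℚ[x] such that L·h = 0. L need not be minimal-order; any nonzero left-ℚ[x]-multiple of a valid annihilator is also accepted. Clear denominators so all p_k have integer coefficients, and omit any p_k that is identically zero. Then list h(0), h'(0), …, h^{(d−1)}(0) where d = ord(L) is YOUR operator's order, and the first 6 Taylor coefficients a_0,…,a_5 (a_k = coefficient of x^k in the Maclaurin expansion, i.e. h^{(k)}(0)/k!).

f: a_k = 1, 1/2, -1/8, 1/16, -5/128, 7/256, …
g: a_k = 4, 0, -2, 0, 1/6, 0, …
Sym-product of L_f,L_g gives L₀ (≤ ord 2).
h=∫h₀ ⇒ L = L₀·Dx.
L = (7 + 8·x + 4·x^2)·Dx + (-4 - 4·x)·Dx^2 + (4 + 8·x + 4·x^2)·Dx^3  (order 3).
h: a_k = 0, 4, 1, -5/6, -3/16, 5/96, …
ICs: h(0) = 0, h′(0) = 4, h′′(0) = 2.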